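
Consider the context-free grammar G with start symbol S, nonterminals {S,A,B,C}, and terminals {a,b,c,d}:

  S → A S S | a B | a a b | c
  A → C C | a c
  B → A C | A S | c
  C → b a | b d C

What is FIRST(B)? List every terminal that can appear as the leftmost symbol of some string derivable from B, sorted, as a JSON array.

FIRST iteration:
round 1:
  A via A→a c: +{a}
  B via B→A C: +{a}
  B via B→c: +{c}
  C via C→b a: +{b}
  S via S→A S S: +{a}
  S via S→c: +{c}
  S: {a,c}  A: {a}  B: {a,c}  C: {b}
round 2:
  A via A→C C: +{b}
  B via B→A C: +{b}
  S via S→A S S: +{b}
  S: {a,b,c}  A: {a,b}  B: {a,b,c}  C: {b}
round 3: (stable)
  S: {a,b,c}  A: {a,b}  B: {a,b,c}  C: {b}

FIRST(B) = ["a", "b", "c"]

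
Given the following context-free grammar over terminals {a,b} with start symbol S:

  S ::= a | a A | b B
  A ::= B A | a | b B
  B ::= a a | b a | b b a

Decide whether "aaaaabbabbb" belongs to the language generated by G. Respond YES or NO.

Convert to CNF:
  S -> T0 B | T1 A | a
  A -> B A | T0 B | a
  B -> T0 T1 | T0 X2 | T1 T1
  T0 -> b
  T1 -> a
  X2 -> T0 T1

CYK fill:
  T[0,0] 'a' = {A,S,T1}  orig:{A,S}
  T[1,1] 'a' = {A,S,T1}  orig:{A,S}
  T[2,2] 'a' = {A,S,T1}  orig:{A,S}
  T[3,3] 'a' = {A,S,T1}  orig:{A,S}
  T[4,4] 'a' = {A,S,T1}  orig:{A,S}
  T[5,5] 'b' = {T0}  orig:{}
  T[6,6] 'b' = {T0}  orig:{}
  T[7,7] 'a' = {A,S,T1}  orig:{A,S}
  T[8,8] 'b' = {T0}  orig:{}
  T[9,9] 'b' = {T0}  orig:{}
  T[10,10] 'b' = {T0}  orig:{}
  T[0,1] 'aa' = {B,S}
  T[1,2] 'aa' = {B,S}
  T[2,3] 'aa' = {B,S}
  T[3,4] 'aa' = {B,S}
  T[4,5] 'ab' = ∅
  T[5,6] 'bb' = ∅
  T[6,7] 'ba' = {B,X2}  orig:{B}
  T[7,8] 'ab' = ∅
  T[8,9] 'bb' = ∅
  T[9,10] 'bb' = ∅
  T[0,2] 'aaa' = {A}
  T[1,3] 'aaa' = {A}
  T[2,4] 'aaa' = {A}
  T[3,5] 'aab' = ∅
  T[4,6] 'abb' = ∅
  T[5,7] 'bba' = {A,B,S}
  T[6,8] 'bab' = ∅
  T[7,9] 'abb' = ∅
  T[8,10] 'bbb' = ∅
  T[0,3] 'aaaa' = {S}
  T[1,4] 'aaaa' = {S}
  T[2,5] 'aaab' = ∅
  T[3,6] 'aabb' = ∅
  T[4,7] 'abba' = {S}
  T[5,8] 'bbab' = ∅
  T[6,9] 'babb' = ∅
  T[7,10] 'abbb' = ∅
  T[0,4] 'aaaaa' = {A}
  T[1,5] 'aaaab' = ∅
  T[2,6] 'aaabb' = ∅
  T[3,7] 'aabba' = {A}
  T[4,8] 'abbab' = ∅
  T[5,9] 'bbabb' = ∅
  T[6,10] 'babbb' = ∅
  T[0,5] 'aaaaab' = ∅
  T[1,6] 'aaaabb' = ∅
  T[2,7] 'aaabba' = {S}
  T[3,8] 'aabbab' = ∅
  T[4,9] 'abbabb' = ∅
  T[5,10] 'bbabbb' = ∅
  T[0,6] 'aaaaabb' = ∅
  T[1,7] 'aaaabba' = {A}
  T[2,8] 'aaabbab' = ∅
  T[3,9] 'aabbabb' = ∅
  T[4,10] 'abbabbb' = ∅
  T[0,7] 'aaaaabba' = {S}
  T[1,8] 'aaaabbab' = ∅
  T[2,9] 'aaabbabb' = ∅
  T[3,10] 'aabbabbb' = ∅
  T[0,8] 'aaaaabbab' = ∅
  T[1,9] 'aaaabbabb' = ∅
  T[2,10] 'aaabbabbb' = ∅
  T[0,9] 'aaaaabbabb' = ∅
  T[1,10] 'aaaabbabbb' = ∅
  T[0,10] 'aaaaabbabbb' = ∅

S ∉ T[0,10] ⇒ NO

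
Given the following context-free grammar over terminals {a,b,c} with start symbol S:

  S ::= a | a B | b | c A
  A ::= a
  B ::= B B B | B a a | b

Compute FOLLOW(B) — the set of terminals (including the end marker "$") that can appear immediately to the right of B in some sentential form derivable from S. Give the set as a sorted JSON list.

Compute FIRST by fixpoint:
[1]
  A via A→a: +{a}
  B via B→b: +{b}
  S via S→a: +{a}
  S via S→b: +{b}
  S via S→c A: +{c}
  FIRST(S)={a,b,c}  FIRST(A)={a}  FIRST(B)={b}
[2] (no change)
  FIRST(S)={a,b,c}  FIRST(A)={a}  FIRST(B)={b}

FOLLOW sets:
FOLLOW(S) := {$}
round 1:
  B→B B B: FOLLOW(B) ⊇ FIRST(B) = {b}; new: +{b}
  B→B a a: FOLLOW(B) ⊇ FIRST(a) = {a}; new: +{a}
  S→a B: FOLLOW(B) ⊇ FOLLOW(S) ⊇ {$}; new: +{$}
  S→c A: FOLLOW(A) ⊇ FOLLOW(S) ⊇ {$}; new: +{$}
  FOLLOW[S]={$}  FOLLOW[A]={$}  FOLLOW[B]={$,a,b}
round 2: (no change)
  FOLLOW[S]={$}  FOLLOW[A]={$}  FOLLOW[B]={$,a,b}

FOLLOW(B) = ["$", "a", "b"]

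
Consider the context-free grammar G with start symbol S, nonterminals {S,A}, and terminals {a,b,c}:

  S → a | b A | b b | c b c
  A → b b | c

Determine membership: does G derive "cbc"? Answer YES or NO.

CNF form of G:
  S -> T0 A | T0 T0 | T1 X2 | a
  A -> T0 T0 | c
  T0 -> b
  T1 -> c
  X2 -> T0 T1

CYK fill:
  [0..0]={A,T1}  "c"  orig:{A}
  [1..1]={T0}  "b"  orig:{}
  [2..2]={A,T1}  "c"  orig:{A}
  [0..1]=∅  "cb"
  [1..2]={S,X2}  "bc"  orig:{S}
  [0..2]={S}  "cbc"

S ∈ T[0,2] ⇒ YES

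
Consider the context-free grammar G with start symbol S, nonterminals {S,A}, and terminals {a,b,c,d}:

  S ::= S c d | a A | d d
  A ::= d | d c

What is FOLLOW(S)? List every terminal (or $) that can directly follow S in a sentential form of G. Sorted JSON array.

FIRST sets, iterate to fixpoint:
pass 1:
  A via A→d: +{d}
  S via S→a A: +{a}
  S via S→d d: +{d}
  FIRST(S)={a,d}  FIRST(A)={d}
pass 2: — fixpoint
  FIRST(S)={a,d}  FIRST(A)={d}

Compute FOLLOW by fixpoint:
initialize: $ ∈ FOLLOW(S)
round 1:
  S→S c d: FOLLOW(S) ⊇ FIRST(c) = {c}; new: +{c}
  S→a A: FOLLOW(A) ⊇ FOLLOW(S) ⊇ {$,c}; new: +{$,c}
  FOLLOW(S)={$,c}  FOLLOW(A)={$,c}
round 2: (no change)
  FOLLOW(S)={$,c}  FOLLOW(A)={$,c}

FOLLOW(S) = ["$", "c"]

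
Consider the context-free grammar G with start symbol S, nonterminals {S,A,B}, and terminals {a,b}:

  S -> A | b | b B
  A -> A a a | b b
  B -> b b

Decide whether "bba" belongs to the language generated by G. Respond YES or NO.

Convert to CNF:
  S -> A X3 | T1 B | T1 T1 | b
  A -> A X2 | T1 T1
  B -> T1 T1
  T0 -> a
  T1 -> b
  X2 -> T0 T0
  X3 -> T0 T0

CYK table (by increasing span):
  T[0,0] 'b' = {S,T1}  orig:{S}
  T[1,1] 'b' = {S,T1}  orig:{S}
  T[2,2] 'a' = {T0}  orig:{}
  T[0,1] 'bb' = {A,B,S}
  T[1,2] 'ba' = ∅
  T[0,2] 'bba' = ∅

S ∉ T[0,2] ⇒ NO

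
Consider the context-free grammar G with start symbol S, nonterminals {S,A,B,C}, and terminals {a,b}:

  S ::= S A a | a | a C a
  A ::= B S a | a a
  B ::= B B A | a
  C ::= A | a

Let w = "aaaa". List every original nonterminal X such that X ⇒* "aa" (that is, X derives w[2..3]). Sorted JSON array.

Convert to CNF:
  S -> S X4 | T0 X5 | a
  A -> B X1 | T0 T0
  B -> B X2 | a
  C -> B X3 | T0 T0 | a
  T0 -> a
  X1 -> S T0
  X2 -> B A
  X3 -> S T0
  X4 -> A T0
  X5 -> C T0

CYK fill (cells [i..j] with 2 ≤ i ≤ j ≤ 3 only):
  [2..2]={B,C,S,T0}  "a"  orig:{B,C,S}
  [3..3]={B,C,S,T0}  "a"  orig:{B,C,S}
  [2..3]={A,C,X1,X3,X5}  "aa"  orig:{A,C}

Original NTs in T[2,3] deriving "aa": ["A", "C"]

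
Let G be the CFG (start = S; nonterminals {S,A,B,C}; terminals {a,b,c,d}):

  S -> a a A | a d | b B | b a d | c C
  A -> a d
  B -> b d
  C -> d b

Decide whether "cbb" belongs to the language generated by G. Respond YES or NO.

CNF form of G:
  S -> T0 T1 | T0 X4 | T2 B | T2 X5 | T3 C
  A -> T0 T1
  B -> T2 T1
  C -> T1 T2
  T0 -> a
  T1 -> d
  T2 -> b
  T3 -> c
  X4 -> T0 A
  X5 -> T0 T1

Fill CYK table bottom-up:
  T[0,0] 'c' = {T3}  orig:{}
  T[1,1] 'b' = {T2}  orig:{}
  T[2,2] 'b' = {T2}  orig:{}
  T[0,1] 'cb' = ∅
  T[1,2] 'bb' = ∅
  T[0,2] 'cbb' = ∅

S ∉ T[0,2] ⇒ NO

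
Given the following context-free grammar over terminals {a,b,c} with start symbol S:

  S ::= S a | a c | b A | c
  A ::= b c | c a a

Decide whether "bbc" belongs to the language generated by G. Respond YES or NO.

CNF form of G:
  S -> S T2 | T0 A | T2 T1 | c
  A -> T0 T1 | T1 X3
  T0 -> b
  T1 -> c
  T2 -> a
  X3 -> T2 T2

CYK fill:
  T[0,0] 'b' = {T0}  orig:{}
  T[1,1] 'b' = {T0}  orig:{}
  T[2,2] 'c' = {S,T1}  orig:{S}
  T[0,1] 'bb' = ∅
  T[1,2] 'bc' = {A}
  T[0,2] 'bbc' = {S}

S ∈ T[0,2] ⇒ YES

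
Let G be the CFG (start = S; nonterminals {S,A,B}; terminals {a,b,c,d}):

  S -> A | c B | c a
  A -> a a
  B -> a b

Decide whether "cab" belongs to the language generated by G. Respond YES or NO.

CNF form of G:
  S -> T0 T0 | T2 B | T2 T0
  A -> T0 T0
  B -> T0 T1
  T0 -> a
  T1 -> b
  T2 -> c

CYK fill:
  T[0,0] 'c' = {T2}  orig:{}
  T[1,1] 'a' = {T0}  orig:{}
  T[2,2] 'b' = {T1}  orig:{}
  T[0,1] 'ca' = {S}
  T[1,2] 'ab' = {B}
  T[0,2] 'cab' = {S}

S ∈ T[0,2] ⇒ YES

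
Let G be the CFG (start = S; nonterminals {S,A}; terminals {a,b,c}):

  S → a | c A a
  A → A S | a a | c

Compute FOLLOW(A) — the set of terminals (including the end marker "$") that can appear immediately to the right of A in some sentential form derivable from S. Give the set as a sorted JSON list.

FIRST iteration:
round 1:
  A via A→a a: +{a}
  A via A→c: +{c}
  S via S→a: +{a}
  S via S→c A a: +{c}
  FIRST(S)={a,c}  FIRST(A)={a,c}
round 2: done
  FIRST(S)={a,c}  FIRST(A)={a,c}

FOLLOW iteration:
initialize: $ ∈ FOLLOW(S)
round 1:
  A→A S: FOLLOW(A) ⊇ FIRST(S) = {a,c}; new: +{a,c}
  A→A S: FOLLOW(S) ⊇ FOLLOW(A) ⊇ {a,c}; new: +{a,c}
  S: {$,a,c}  A: {a,c}
round 2: (no change)
  S: {$,a,c}  A: {a,c}

FOLLOW(A) = ["a", "c"]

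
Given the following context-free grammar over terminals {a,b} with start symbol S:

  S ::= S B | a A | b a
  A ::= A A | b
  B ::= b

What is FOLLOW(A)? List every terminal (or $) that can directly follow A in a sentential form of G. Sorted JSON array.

FIRST sets, iterate to fixpoint:
pass 1:
  A via A→b: +{b}
  B via B→b: +{b}
  S via S→a A: +{a}
  S via S→b a: +{b}
  FIRST[S]={a,b}  FIRST[A]={b}  FIRST[B]={b}
pass 2: (stable)
  FIRST[S]={a,b}  FIRST[A]={b}  FIRST[B]={b}

FOLLOW iteration:
seed FOLLOW(S) with $
pass 1:
  A→A A: FOLLOW(A) ⊇ FIRST(A) = {b}; new: +{b}
  S→S B: FOLLOW(S) ⊇ FIRST(B) = {b}; new: +{b}
  S→S B: FOLLOW(B) ⊇ FOLLOW(S) ⊇ {$,b}; new: +{$,b}
  S→a A: FOLLOW(A) ⊇ FOLLOW(S) ⊇ {$,b}; new: +{$}
  S: {$,b}  A: {$,b}  B: {$,b}
pass 2: — fixpoint
  S: {$,b}  A: {$,b}  B: {$,b}

FOLLOW(A) = ["$", "b"]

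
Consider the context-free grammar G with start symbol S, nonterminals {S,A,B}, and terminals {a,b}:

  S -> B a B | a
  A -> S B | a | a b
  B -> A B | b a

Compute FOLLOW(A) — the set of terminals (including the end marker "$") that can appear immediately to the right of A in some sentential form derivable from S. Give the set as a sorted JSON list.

FIRST sets, iterate to fixpoint:
round 1:
  A via A→a: +{a}
  B via B→A B: +{a}
  B via B→b a: +{b}
  S via S→B a B: +{a,b}
  FIRST(S)={a,b}  FIRST(A)={a}  FIRST(B)={a,b}
round 2:
  A via A→S B: +{b}
  FIRST(S)={a,b}  FIRST(A)={a,b}  FIRST(B)={a,b}
round 3: (no change)
  FIRST(S)={a,b}  FIRST(A)={a,b}  FIRST(B)={a,b}

Compute FOLLOW by fixpoint:
initialize: $ ∈ FOLLOW(S)
iter 1:
  A→S B: FOLLOW(S) ⊇ FIRST(B) = {a,b}; new: +{a,b}
  B→A B: FOLLOW(A) ⊇ FIRST(B) = {a,b}; new: +{a,b}
  S→B a B: FOLLOW(B) ⊇ FIRST(a) = {a}; new: +{a}
  S→B a B: FOLLOW(B) ⊇ FOLLOW(S) ⊇ {$,a,b}; new: +{$,b}
  FOLLOW[S]={$,a,b}  FOLLOW[A]={a,b}  FOLLOW[B]={$,a,b}
iter 2: (no change)
  FOLLOW[S]={$,a,b}  FOLLOW[A]={a,b}  FOLLOW[B]={$,a,b}

FOLLOW(A) = ["a", "b"]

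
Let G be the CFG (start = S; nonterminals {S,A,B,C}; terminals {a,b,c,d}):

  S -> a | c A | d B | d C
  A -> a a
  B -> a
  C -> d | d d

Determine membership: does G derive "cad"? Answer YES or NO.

Convert to CNF:
  S -> T1 B | T1 C | T2 A | a
  A -> T0 T0
  B -> a
  C -> T1 T1 | d
  T0 -> a
  T1 -> d
  T2 -> c

Fill CYK table bottom-up:
  [0..0]={T2}  "c"  orig:{}
  [1..1]={B,S,T0}  "a"  orig:{B,S}
  [2..2]={C,T1}  "d"  orig:{C}
  [0..1]=∅  "ca"
  [1..2]=∅  "ad"
  [0..2]=∅  "cad"

S ∉ T[0,2] ⇒ NO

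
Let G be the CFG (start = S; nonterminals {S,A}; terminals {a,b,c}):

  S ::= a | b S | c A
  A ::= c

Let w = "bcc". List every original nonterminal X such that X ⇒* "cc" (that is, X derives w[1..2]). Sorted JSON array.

CNF form of G:
  S -> T0 S | T1 A | a
  A -> c
  T0 -> b
  T1 -> c

CYK fill, restricted to cells inside w[1..2]:
  T[1,1] 'c' = {A,T1}  orig:{A}
  T[2,2] 'c' = {A,T1}  orig:{A}
  T[1,2] 'cc' = {S}

Original NTs in T[1,2] deriving "cc": ["S"]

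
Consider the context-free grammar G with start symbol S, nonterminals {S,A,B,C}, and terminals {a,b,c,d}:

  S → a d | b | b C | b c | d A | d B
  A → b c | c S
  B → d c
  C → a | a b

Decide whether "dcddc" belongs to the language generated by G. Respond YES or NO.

Convert to CNF:
  S -> T0 C | T0 T1 | T2 A | T2 B | T3 T2 | b
  A -> T0 T1 | T1 S
  B -> T2 T1
  C -> T3 T0 | a
  T0 -> b
  T1 -> c
  T2 -> d
  T3 -> a

CYK fill:
  cell(0,0) d: {T2}  orig:{}
  cell(1,1) c: {T1}  orig:{}
  cell(2,2) d: {T2}  orig:{}
  cell(3,3) d: {T2}  orig:{}
  cell(4,4) c: {T1}  orig:{}
  cell(0,1) dc: {B}
  cell(1,2) cd: ∅
  cell(2,3) dd: ∅
  cell(3,4) dc: {B}
  cell(0,2) dcd: ∅
  cell(1,3) cdd: ∅
  cell(2,4) ddc: {S}
  cell(0,3) dcdd: ∅
  cell(1,4) cddc: {A}
  cell(0,4) dcddc: {S}

S ∈ T[0,4] ⇒ YES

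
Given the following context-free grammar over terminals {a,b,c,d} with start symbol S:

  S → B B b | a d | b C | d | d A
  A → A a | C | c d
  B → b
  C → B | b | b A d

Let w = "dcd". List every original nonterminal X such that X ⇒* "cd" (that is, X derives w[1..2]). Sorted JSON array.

Convert to CNF:
  S -> B X6 | T0 T2 | T1 C | T2 A | d
  A -> A T0 | T1 X4 | T3 T2 | b
  B -> b
  C -> T1 X5 | b
  T0 -> a
  T1 -> b
  T2 -> d
  T3 -> c
  X4 -> A T2
  X5 -> A T2
  X6 -> B T1

CYK fill, restricted to cells inside w[1..2]:
  cell(1,1) c: {T3}  orig:{}
  cell(2,2) d: {S,T2}  orig:{S}
  cell(1,2) cd: {A}

Original NTs in T[1,2] deriving "cd": ["A"]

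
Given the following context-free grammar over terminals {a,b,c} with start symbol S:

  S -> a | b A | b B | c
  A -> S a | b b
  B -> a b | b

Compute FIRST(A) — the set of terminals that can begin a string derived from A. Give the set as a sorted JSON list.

Compute FIRST by fixpoint:
round 1:
  A via A→b b: +{b}
  B via B→a b: +{a}
  B via B→b: +{b}
  S via S→a: +{a}
  S via S→b A: +{b}
  S via S→c: +{c}
  FIRST[S]={a,b,c}  FIRST[A]={b}  FIRST[B]={a,b}
round 2:
  A via A→S a: +{a,c}
  FIRST[S]={a,b,c}  FIRST[A]={a,b,c}  FIRST[B]={a,b}
round 3: done
  FIRST[S]={a,b,c}  FIRST[A]={a,b,c}  FIRST[B]={a,b}

FIRST(A) = ["a", "b", "c"]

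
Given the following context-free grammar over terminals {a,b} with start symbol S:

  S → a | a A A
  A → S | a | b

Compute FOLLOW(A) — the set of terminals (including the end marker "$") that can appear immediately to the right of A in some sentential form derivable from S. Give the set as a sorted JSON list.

Compute FIRST by fixpoint:
iter 1:
  A via A→a: +{a}
  A via A→b: +{b}
  S via S→a: +{a}
  FIRST[S]={a}  FIRST[A]={a,b}
iter 2: — fixpoint
  FIRST[S]={a}  FIRST[A]={a,b}

FOLLOW iteration:
FOLLOW(S) := {$}
iter 1:
  S→a A A: FOLLOW(A) ⊇ FIRST(A) = {a,b}; new: +{a,b}
  S→a A A: FOLLOW(A) ⊇ FOLLOW(S) ⊇ {$}; new: +{$}
  S: {$}  A: {$,a,b}
iter 2:
  A→S: FOLLOW(S) ⊇ FOLLOW(A) ⊇ {$,a,b}; new: +{a,b}
  S: {$,a,b}  A: {$,a,b}
iter 3: (no change)
  S: {$,a,b}  A: {$,a,b}

FOLLOW(A) = ["$", "a", "b"]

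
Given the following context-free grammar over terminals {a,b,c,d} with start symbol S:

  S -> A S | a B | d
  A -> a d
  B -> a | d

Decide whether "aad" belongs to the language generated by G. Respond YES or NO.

CNF form of G:
  S -> A S | T0 B | d
  A -> T0 T1
  B -> a | d
  T0 -> a
  T1 -> d

CYK table (by increasing span):
  [0..0]={B,T0}  "a"  orig:{B}
  [1..1]={B,T0}  "a"  orig:{B}
  [2..2]={B,S,T1}  "d"  orig:{B,S}
  [0..1]={S}  "aa"
  [1..2]={A,S}  "ad"
  [0..2]=∅  "aad"

S ∉ T[0,2] ⇒ NO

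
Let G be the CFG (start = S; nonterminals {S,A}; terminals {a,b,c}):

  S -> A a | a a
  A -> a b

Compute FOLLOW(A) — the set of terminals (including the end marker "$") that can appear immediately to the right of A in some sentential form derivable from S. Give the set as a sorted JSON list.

FIRST sets, iterate to fixpoint:
iter 1:
  A via A→a b: +{a}
  S via S→A a: +{a}
  FIRST(S)={a}  FIRST(A)={a}
iter 2: (stable)
  FIRST(S)={a}  FIRST(A)={a}

FOLLOW sets:
initialize: $ ∈ FOLLOW(S)
[1]
  S→A a: FOLLOW(A) ⊇ FIRST(a) = {a}; new: +{a}
  FOLLOW[S]={$}  FOLLOW[A]={a}
[2] (stable)
  FOLLOW[S]={$}  FOLLOW[A]={a}

FOLLOW(A) = ["a"]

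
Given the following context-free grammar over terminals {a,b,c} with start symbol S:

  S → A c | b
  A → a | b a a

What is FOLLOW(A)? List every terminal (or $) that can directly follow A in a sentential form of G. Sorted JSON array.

FIRST iteration:
round 1:
  A via A→a: +{a}
  A via A→b a a: +{b}
  S via S→A c: +{a,b}
  FIRST(S)={a,b}  FIRST(A)={a,b}
round 2: — fixpoint
  FIRST(S)={a,b}  FIRST(A)={a,b}

Compute FOLLOW by fixpoint:
FOLLOW(S) := {$}
[1]
  S→A c: FOLLOW(A) ⊇ FIRST(c) = {c}; new: +{c}
  FOLLOW[S]={$}  FOLLOW[A]={c}
[2] — fixpoint
  FOLLOW[S]={$}  FOLLOW[A]={c}

FOLLOW(A) = ["c"]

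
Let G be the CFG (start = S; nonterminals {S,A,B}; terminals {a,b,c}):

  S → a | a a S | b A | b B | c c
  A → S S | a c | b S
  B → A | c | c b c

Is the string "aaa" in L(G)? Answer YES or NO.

CNF form of G:
  S -> T0 X4 | T1 T1 | T2 A | T2 B | a
  A -> S S | T0 T1 | T2 S
  B -> S S | T0 T1 | T1 X3 | T2 S | c
  T0 -> a
  T1 -> c
  T2 -> b
  X3 -> T2 T1
  X4 -> T0 S

CYK table (by increasing span):
  T[0,0] 'a' = {S,T0}  orig:{S}
  T[1,1] 'a' = {S,T0}  orig:{S}
  T[2,2] 'a' = {S,T0}  orig:{S}
  T[0,1] 'aa' = {A,B,X4}  orig:{A,B}
  T[1,2] 'aa' = {A,B,X4}  orig:{A,B}
  T[0,2] 'aaa' = {S}

S ∈ T[0,2] ⇒ YES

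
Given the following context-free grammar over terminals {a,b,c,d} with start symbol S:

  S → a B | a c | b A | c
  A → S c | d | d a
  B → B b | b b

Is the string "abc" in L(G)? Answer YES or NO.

CNF form of G:
  S -> T2 B | T2 T0 | T3 A | c
  A -> S T0 | T1 T2 | d
  B -> B T3 | T3 T3
  T0 -> c
  T1 -> d
  T2 -> a
  T3 -> b

CYK table (by increasing span):
  cell(0,0) a: {T2}  orig:{}
  cell(1,1) b: {T3}  orig:{}
  cell(2,2) c: {S,T0}  orig:{S}
  cell(0,1) ab: ∅
  cell(1,2) bc: ∅
  cell(0,2) abc: ∅

S ∉ T[0,2] ⇒ NO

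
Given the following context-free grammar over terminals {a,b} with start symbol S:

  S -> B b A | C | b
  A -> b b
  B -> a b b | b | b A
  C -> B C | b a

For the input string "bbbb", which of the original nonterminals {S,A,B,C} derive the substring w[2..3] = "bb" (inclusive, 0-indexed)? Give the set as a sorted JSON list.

CNF form of G:
  S -> B C | B X3 | T0 T1 | b
  A -> T0 T0
  B -> T0 A | T1 X2 | b
  C -> B C | T0 T1
  T0 -> b
  T1 -> a
  X2 -> T0 T0
  X3 -> T0 A

CYK fill (cells [i..j] with 2 ≤ i ≤ j ≤ 3 only):
  T[2,2] 'b' = {B,S,T0}  orig:{B,S}
  T[3,3] 'b' = {B,S,T0}  orig:{B,S}
  T[2,3] 'bb' = {A,X2}  orig:{A}

Original NTs in T[2,3] deriving "bb": ["A"]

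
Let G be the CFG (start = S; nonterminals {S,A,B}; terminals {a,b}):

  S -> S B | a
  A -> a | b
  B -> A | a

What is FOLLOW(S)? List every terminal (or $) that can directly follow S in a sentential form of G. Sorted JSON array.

FIRST iteration:
round 1:
  A via A→a: +{a}
  A via A→b: +{b}
  B via B→A: +{a,b}
  S via S→a: +{a}
  FIRST(S)={a}  FIRST(A)={a,b}  FIRST(B)={a,b}
round 2: (stable)
  FIRST(S)={a}  FIRST(A)={a,b}  FIRST(B)={a,b}

Compute FOLLOW by fixpoint:
FOLLOW(S) := {$}
iter 1:
  S→S B: FOLLOW(S) ⊇ FIRST(B) = {a,b}; new: +{a,b}
  S→S B: FOLLOW(B) ⊇ FOLLOW(S) ⊇ {$,a,b}; new: +{$,a,b}
  FOLLOW(S)={$,a,b}  FOLLOW(A)={}  FOLLOW(B)={$,a,b}
iter 2:
  B→A: FOLLOW(A) ⊇ FOLLOW(B) ⊇ {$,a,b}; new: +{$,a,b}
  FOLLOW(S)={$,a,b}  FOLLOW(A)={$,a,b}  FOLLOW(B)={$,a,b}
iter 3: done
  FOLLOW(S)={$,a,b}  FOLLOW(A)={$,a,b}  FOLLOW(B)={$,a,b}

FOLLOW(S) = ["$", "a", "b"]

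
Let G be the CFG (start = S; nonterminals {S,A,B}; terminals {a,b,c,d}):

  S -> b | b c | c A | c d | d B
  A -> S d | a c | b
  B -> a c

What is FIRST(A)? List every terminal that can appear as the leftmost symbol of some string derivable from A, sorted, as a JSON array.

Compute FIRST by fixpoint:
pass 1:
  A via A→a c: +{a}
  A via A→b: +{b}
  B via B→a c: +{a}
  S via S→b: +{b}
  S via S→c A: +{c}
  S via S→d B: +{d}
  FIRST[S]={b,c,d}  FIRST[A]={a,b}  FIRST[B]={a}
pass 2:
  A via A→S d: +{c,d}
  FIRST[S]={b,c,d}  FIRST[A]={a,b,c,d}  FIRST[B]={a}
pass 3: (stable)
  FIRST[S]={b,c,d}  FIRST[A]={a,b,c,d}  FIRST[B]={a}

FIRST(A) = ["a", "b", "c", "d"]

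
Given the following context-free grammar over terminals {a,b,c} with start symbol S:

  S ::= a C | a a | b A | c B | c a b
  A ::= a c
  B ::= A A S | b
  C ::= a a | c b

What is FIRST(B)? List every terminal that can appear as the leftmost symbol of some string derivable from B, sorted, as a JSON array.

FIRST sets, iterate to fixpoint:
round 1:
  A via A→a c: +{a}
  B via B→A A S: +{a}
  B via B→b: +{b}
  C via C→a a: +{a}
  C via C→c b: +{c}
  S via S→a C: +{a}
  S via S→b A: +{b}
  S via S→c B: +{c}
  FIRST(S)={a,b,c}  FIRST(A)={a}  FIRST(B)={a,b}  FIRST(C)={a,c}
round 2: (no change)
  FIRST(S)={a,b,c}  FIRST(A)={a}  FIRST(B)={a,b}  FIRST(C)={a,c}

FIRST(B) = ["a", "b"]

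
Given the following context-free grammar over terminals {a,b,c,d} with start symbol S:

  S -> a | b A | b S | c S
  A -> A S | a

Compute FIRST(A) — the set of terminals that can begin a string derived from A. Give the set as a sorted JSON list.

FIRST sets, iterate to fixpoint:
[1]
  A via A→a: +{a}
  S via S→a: +{a}
  S via S→b A: +{b}
  S via S→c S: +{c}
  FIRST(S)={a,b,c}  FIRST(A)={a}
[2] done
  FIRST(S)={a,b,c}  FIRST(A)={a}

FIRST(A) = ["a"]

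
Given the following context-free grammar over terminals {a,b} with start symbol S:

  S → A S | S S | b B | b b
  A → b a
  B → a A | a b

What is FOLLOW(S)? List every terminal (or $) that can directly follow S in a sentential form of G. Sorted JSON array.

FIRST sets, iterate to fixpoint:
iter 1:
  A via A→b a: +{b}
  B via B→a A: +{a}
  S via S→A S: +{b}
  S: {b}  A: {b}  B: {a}
iter 2: (stable)
  S: {b}  A: {b}  B: {a}

Compute FOLLOW by fixpoint:
seed FOLLOW(S) with $
round 1:
  S→A S: FOLLOW(A) ⊇ FIRST(S) = {b}; new: +{b}
  S→S S: FOLLOW(S) ⊇ FIRST(S) = {b}; new: +{b}
  S→b B: FOLLOW(B) ⊇ FOLLOW(S) ⊇ {$,b}; new: +{$,b}
  S: {$,b}  A: {b}  B: {$,b}
round 2:
  B→a A: FOLLOW(A) ⊇ FOLLOW(B) ⊇ {$,b}; new: +{$}
  S: {$,b}  A: {$,b}  B: {$,b}
round 3: — fixpoint
  S: {$,b}  A: {$,b}  B: {$,b}

FOLLOW(S) = ["$", "b"]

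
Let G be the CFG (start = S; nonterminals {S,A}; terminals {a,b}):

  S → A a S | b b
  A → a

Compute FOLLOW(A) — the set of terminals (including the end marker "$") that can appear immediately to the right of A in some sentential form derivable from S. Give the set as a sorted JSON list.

Compute FIRST by fixpoint:
pass 1:
  A via A→a: +{a}
  S via S→A a S: +{a}
  S via S→b b: +{b}
  FIRST[S]={a,b}  FIRST[A]={a}
pass 2: done
  FIRST[S]={a,b}  FIRST[A]={a}

FOLLOW iteration:
seed FOLLOW(S) with $
iter 1:
  S→A a S: FOLLOW(A) ⊇ FIRST(a) = {a}; new: +{a}
  FOLLOW(S)={$}  FOLLOW(A)={a}
iter 2: (stable)
  FOLLOW(S)={$}  FOLLOW(A)={a}

FOLLOW(A) = ["a"]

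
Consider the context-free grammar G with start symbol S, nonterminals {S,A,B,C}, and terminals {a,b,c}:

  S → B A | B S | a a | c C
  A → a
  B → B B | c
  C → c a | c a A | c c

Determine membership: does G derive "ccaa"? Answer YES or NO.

Convert to CNF:
  S -> B A | B S | T0 C | T1 T1
  A -> a
  B -> B B | c
  C -> T0 T0 | T0 T1 | T0 X2
  T0 -> c
  T1 -> a
  X2 -> T1 A

CYK fill:
  cell(0,0) c: {B,T0}  orig:{B}
  cell(1,1) c: {B,T0}  orig:{B}
  cell(2,2) a: {A,T1}  orig:{A}
  cell(3,3) a: {A,T1}  orig:{A}
  cell(0,1) cc: {B,C}
  cell(1,2) ca: {C,S}
  cell(2,3) aa: {S,X2}  orig:{S}
  cell(0,2) cca: {S}
  cell(1,3) caa: {C,S}
  cell(0,3) ccaa: {S}

S ∈ T[0,3] ⇒ YES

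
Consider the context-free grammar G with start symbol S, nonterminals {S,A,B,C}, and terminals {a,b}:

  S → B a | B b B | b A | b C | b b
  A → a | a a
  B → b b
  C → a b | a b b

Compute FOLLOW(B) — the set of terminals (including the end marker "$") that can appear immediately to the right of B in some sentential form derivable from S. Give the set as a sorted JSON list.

FIRST iteration:
round 1:
  A via A→a: +{a}
  B via B→b b: +{b}
  C via C→a b: +{a}
  S via S→B a: +{b}
  FIRST[S]={b}  FIRST[A]={a}  FIRST[B]={b}  FIRST[C]={a}
round 2: (stable)
  FIRST[S]={b}  FIRST[A]={a}  FIRST[B]={b}  FIRST[C]={a}

Compute FOLLOW by fixpoint:
seed FOLLOW(S) with $
round 1:
  S→B a: FOLLOW(B) ⊇ FIRST(a) = {a}; new: +{a}
  S→B b B: FOLLOW(B) ⊇ FIRST(b) = {b}; new: +{b}
  S→B b B: FOLLOW(B) ⊇ FOLLOW(S) ⊇ {$}; new: +{$}
  S→b A: FOLLOW(A) ⊇ FOLLOW(S) ⊇ {$}; new: +{$}
  S→b C: FOLLOW(C) ⊇ FOLLOW(S) ⊇ {$}; new: +{$}
  FOLLOW(S)={$}  FOLLOW(A)={$}  FOLLOW(B)={$,a,b}  FOLLOW(C)={$}
round 2: (no change)
  FOLLOW(S)={$}  FOLLOW(A)={$}  FOLLOW(B)={$,a,b}  FOLLOW(C)={$}

FOLLOW(B) = ["$", "a", "b"]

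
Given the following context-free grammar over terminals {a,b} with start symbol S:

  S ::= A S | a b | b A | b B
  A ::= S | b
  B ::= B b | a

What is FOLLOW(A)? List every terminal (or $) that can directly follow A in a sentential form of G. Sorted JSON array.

FIRST sets, iterate to fixpoint:
pass 1:
  A via A→b: +{b}
  B via B→a: +{a}
  S via S→A S: +{b}
  S via S→a b: +{a}
  FIRST(S)={a,b}  FIRST(A)={b}  FIRST(B)={a}
pass 2:
  A via A→S: +{a}
  FIRST(S)={a,b}  FIRST(A)={a,b}  FIRST(B)={a}
pass 3: (stable)
  FIRST(S)={a,b}  FIRST(A)={a,b}  FIRST(B)={a}

FOLLOW sets:
seed FOLLOW(S) with $
[1]
  B→B b: FOLLOW(B) ⊇ FIRST(b) = {b}; new: +{b}
  S→A S: FOLLOW(A) ⊇ FIRST(S) = {a,b}; new: +{a,b}
  S→b A: FOLLOW(A) ⊇ FOLLOW(S) ⊇ {$}; new: +{$}
  S→b B: FOLLOW(B) ⊇ FOLLOW(S) ⊇ {$}; new: +{$}
  FOLLOW[S]={$}  FOLLOW[A]={$,a,b}  FOLLOW[B]={$,b}
[2]
  A→S: FOLLOW(S) ⊇ FOLLOW(A) ⊇ {$,a,b}; new: +{a,b}
  S→b B: FOLLOW(B) ⊇ FOLLOW(S) ⊇ {$,a,b}; new: +{a}
  FOLLOW[S]={$,a,b}  FOLLOW[A]={$,a,b}  FOLLOW[B]={$,a,b}
[3] (no change)
  FOLLOW[S]={$,a,b}  FOLLOW[A]={$,a,b}  FOLLOW[B]={$,a,b}

FOLLOW(A) = ["$", "a", "b"]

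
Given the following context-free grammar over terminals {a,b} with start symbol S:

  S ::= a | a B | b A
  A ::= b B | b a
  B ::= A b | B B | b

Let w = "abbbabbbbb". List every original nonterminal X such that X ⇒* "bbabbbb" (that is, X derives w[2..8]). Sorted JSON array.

CNF form of G:
  S -> T0 A | T1 B | a
  A -> T0 B | T0 T1
  B -> A T0 | B B | b
  T0 -> b
  T1 -> a

CYK table (by increasing span) — only the sub-triangle for w[2..8]:
  [2..2]={B,T0}  "b"  orig:{B}
  [3..3]={B,T0}  "b"  orig:{B}
  [4..4]={S,T1}  "a"  orig:{S}
  [5..5]={B,T0}  "b"  orig:{B}
  [6..6]={B,T0}  "b"  orig:{B}
  [7..7]={B,T0}  "b"  orig:{B}
  [8..8]={B,T0}  "b"  orig:{B}
  [2..3]={A,B}  "bb"
  [3..4]={A}  "ba"
  [4..5]={S}  "ab"
  [5..6]={A,B}  "bb"
  [6..7]={A,B}  "bb"
  [7..8]={A,B}  "bb"
  [2..4]={S}  "bba"
  [3..5]={B}  "bab"
  [4..6]={S}  "abb"
  [5..7]={A,B,S}  "bbb"
  [6..8]={A,B,S}  "bbb"
  [2..5]={A,B}  "bbab"
  [3..6]={B}  "babb"
  [4..7]={S}  "abbb"
  [5..8]={A,B,S}  "bbbb"
  [2..6]={A,B}  "bbabb"
  [3..7]={B}  "babbb"
  [4..8]={S}  "abbbb"
  [2..7]={A,B}  "bbabbb"
  [3..8]={B}  "babbbb"
  [2..8]={A,B}  "bbabbbb"

Original NTs in T[2,8] deriving "bbabbbb": ["A", "B"]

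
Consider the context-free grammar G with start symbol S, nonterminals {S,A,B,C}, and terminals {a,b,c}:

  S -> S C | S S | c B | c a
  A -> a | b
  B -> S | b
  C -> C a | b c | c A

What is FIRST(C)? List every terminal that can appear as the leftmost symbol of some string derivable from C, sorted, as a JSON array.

FIRST iteration:
iter 1:
  A via A→a: +{a}
  A via A→b: +{b}
  B via B→b: +{b}
  C via C→b c: +{b}
  C via C→c A: +{c}
  S via S→c B: +{c}
  FIRST(S)={c}  FIRST(A)={a,b}  FIRST(B)={b}  FIRST(C)={b,c}
iter 2:
  B via B→S: +{c}
  FIRST(S)={c}  FIRST(A)={a,b}  FIRST(B)={b,c}  FIRST(C)={b,c}
iter 3: (no change)
  FIRST(S)={c}  FIRST(A)={a,b}  FIRST(B)={b,c}  FIRST(C)={b,c}

FIRST(C) = ["b", "c"]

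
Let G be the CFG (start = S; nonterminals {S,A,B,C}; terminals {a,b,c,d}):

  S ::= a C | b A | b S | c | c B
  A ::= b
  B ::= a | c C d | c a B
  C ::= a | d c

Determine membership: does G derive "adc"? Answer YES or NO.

CNF form of G:
  S -> T0 B | T2 C | T3 A | T3 S | c
  A -> b
  B -> T0 X4 | T0 X5 | a
  C -> T1 T0 | a
  T0 -> c
  T1 -> d
  T2 -> a
  T3 -> b
  X4 -> C T1
  X5 -> T2 B

Fill CYK table bottom-up:
  [0..0]={B,C,T2}  "a"  orig:{B,C}
  [1..1]={T1}  "d"  orig:{}
  [2..2]={S,T0}  "c"  orig:{S}
  [0..1]={X4}  "ad"  orig:{}
  [1..2]={C}  "dc"
  [0..2]={S}  "adc"

S ∈ T[0,2] ⇒ YES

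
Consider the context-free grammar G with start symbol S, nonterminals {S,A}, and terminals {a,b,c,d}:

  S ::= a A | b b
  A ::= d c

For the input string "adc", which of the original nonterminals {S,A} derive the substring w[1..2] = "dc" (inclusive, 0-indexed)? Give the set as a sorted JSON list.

Convert to CNF:
  S -> T2 A | T3 T3
  A -> T0 T1
  T0 -> d
  T1 -> c
  T2 -> a
  T3 -> b

CYK table (by increasing span) — only the sub-triangle for w[1..2]:
  [1..1]={T0}  "d"  orig:{}
  [2..2]={T1}  "c"  orig:{}
  [1..2]={A}  "dc"

Original NTs in T[1,2] deriving "dc": ["A"]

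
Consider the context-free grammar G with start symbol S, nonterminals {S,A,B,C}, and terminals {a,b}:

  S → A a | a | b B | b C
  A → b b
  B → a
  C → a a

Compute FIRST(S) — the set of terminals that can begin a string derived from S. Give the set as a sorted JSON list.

FIRST sets, iterate to fixpoint:
round 1:
  A via A→b b: +{b}
  B via B→a: +{a}
  C via C→a a: +{a}
  S via S→A a: +{b}
  S via S→a: +{a}
  FIRST[S]={a,b}  FIRST[A]={b}  FIRST[B]={a}  FIRST[C]={a}
round 2: (no change)
  FIRST[S]={a,b}  FIRST[A]={b}  FIRST[B]={a}  FIRST[C]={a}

FIRST(S) = ["a", "b"]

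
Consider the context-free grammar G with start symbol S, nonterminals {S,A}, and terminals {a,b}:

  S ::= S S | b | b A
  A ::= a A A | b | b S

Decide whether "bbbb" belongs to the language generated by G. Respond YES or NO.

CNF form of G:
  S -> S S | T1 A | b
  A -> T0 X2 | T1 S | b
  T0 -> a
  T1 -> b
  X2 -> A A

Fill CYK table bottom-up:
  [0..0]={A,S,T1}  "b"  orig:{A,S}
  [1..1]={A,S,T1}  "b"  orig:{A,S}
  [2..2]={A,S,T1}  "b"  orig:{A,S}
  [3..3]={A,S,T1}  "b"  orig:{A,S}
  [0..1]={A,S,X2}  "bb"  orig:{A,S}
  [1..2]={A,S,X2}  "bb"  orig:{A,S}
  [2..3]={A,S,X2}  "bb"  orig:{A,S}
  [0..2]={A,S,X2}  "bbb"  orig:{A,S}
  [1..3]={A,S,X2}  "bbb"  orig:{A,S}
  [0..3]={A,S,X2}  "bbbb"  orig:{A,S}

S ∈ T[0,3] ⇒ YES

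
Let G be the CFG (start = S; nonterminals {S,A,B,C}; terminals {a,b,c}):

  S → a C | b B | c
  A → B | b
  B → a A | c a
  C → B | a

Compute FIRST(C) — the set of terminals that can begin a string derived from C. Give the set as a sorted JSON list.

Compute FIRST by fixpoint:
[1]
  A via A→b: +{b}
  B via B→a A: +{a}
  B via B→c a: +{c}
  C via C→B: +{a,c}
  S via S→a C: +{a}
  S via S→b B: +{b}
  S via S→c: +{c}
  FIRST(S)={a,b,c}  FIRST(A)={b}  FIRST(B)={a,c}  FIRST(C)={a,c}
[2]
  A via A→B: +{a,c}
  FIRST(S)={a,b,c}  FIRST(A)={a,b,c}  FIRST(B)={a,c}  FIRST(C)={a,c}
[3] done
  FIRST(S)={a,b,c}  FIRST(A)={a,b,c}  FIRST(B)={a,c}  FIRST(C)={a,c}

FIRST(C) = ["a", "c"]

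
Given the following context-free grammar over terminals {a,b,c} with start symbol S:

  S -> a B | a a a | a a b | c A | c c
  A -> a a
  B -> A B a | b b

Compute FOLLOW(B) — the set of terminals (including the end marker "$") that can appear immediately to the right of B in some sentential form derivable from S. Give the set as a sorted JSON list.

FIRST sets, iterate to fixpoint:
[1]
  A via A→a a: +{a}
  B via B→A B a: +{a}
  B via B→b b: +{b}
  S via S→a B: +{a}
  S via S→c A: +{c}
  FIRST[S]={a,c}  FIRST[A]={a}  FIRST[B]={a,b}
[2] (no change)
  FIRST[S]={a,c}  FIRST[A]={a}  FIRST[B]={a,b}

Compute FOLLOW by fixpoint:
FOLLOW(S) := {$}
[1]
  B→A B a: FOLLOW(A) ⊇ FIRST(B) = {a,b}; new: +{a,b}
  B→A B a: FOLLOW(B) ⊇ FIRST(a) = {a}; new: +{a}
  S→a B: FOLLOW(B) ⊇ FOLLOW(S) ⊇ {$}; new: +{$}
  S→c A: FOLLOW(A) ⊇ FOLLOW(S) ⊇ {$}; new: +{$}
  FOLLOW(S)={$}  FOLLOW(A)={$,a,b}  FOLLOW(B)={$,a}
[2] (stable)
  FOLLOW(S)={$}  FOLLOW(A)={$,a,b}  FOLLOW(B)={$,a}

FOLLOW(B) = ["$", "a"]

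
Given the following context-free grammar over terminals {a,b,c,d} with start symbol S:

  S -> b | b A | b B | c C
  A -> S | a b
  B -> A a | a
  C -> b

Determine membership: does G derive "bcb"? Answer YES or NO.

CNF form of G:
  S -> T1 A | T1 B | T2 C | b
  A -> T0 T1 | T1 A | T1 B | T2 C | b
  B -> A T0 | a
  C -> b
  T0 -> a
  T1 -> b
  T2 -> c

CYK fill:
  cell(0,0) b: {A,C,S,T1}  orig:{A,C,S}
  cell(1,1) c: {T2}  orig:{}
  cell(2,2) b: {A,C,S,T1}  orig:{A,C,S}
  cell(0,1) bc: ∅
  cell(1,2) cb: {A,S}
  cell(0,2) bcb: {A,S}

S ∈ T[0,2] ⇒ YES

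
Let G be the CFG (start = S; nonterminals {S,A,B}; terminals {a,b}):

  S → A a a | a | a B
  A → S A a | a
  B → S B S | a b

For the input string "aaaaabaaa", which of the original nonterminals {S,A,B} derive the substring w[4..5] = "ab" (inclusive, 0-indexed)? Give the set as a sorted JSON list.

CNF form of G:
  S -> A X4 | T0 B | a
  A -> S X2 | a
  B -> S X3 | T0 T1
  T0 -> a
  T1 -> b
  X2 -> A T0
  X3 -> B S
  X4 -> T0 T0

Fill CYK table bottom-up (cells [i..j] with 4 ≤ i ≤ j ≤ 5 only):
  T[4,4] 'a' = {A,S,T0}  orig:{A,S}
  T[5,5] 'b' = {T1}  orig:{}
  T[4,5] 'ab' = {B}

Original NTs in T[4,5] deriving "ab": ["B"]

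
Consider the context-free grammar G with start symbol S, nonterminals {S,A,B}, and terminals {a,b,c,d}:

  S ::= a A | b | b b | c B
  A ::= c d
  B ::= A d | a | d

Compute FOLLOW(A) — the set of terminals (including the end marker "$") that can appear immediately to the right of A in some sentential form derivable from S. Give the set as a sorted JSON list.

FIRST iteration:
pass 1:
  A via A→c d: +{c}
  B via B→A d: +{c}
  B via B→a: +{a}
  B via B→d: +{d}
  S via S→a A: +{a}
  S via S→b: +{b}
  S via S→c B: +{c}
  FIRST[S]={a,b,c}  FIRST[A]={c}  FIRST[B]={a,c,d}
pass 2: (no change)
  FIRST[S]={a,b,c}  FIRST[A]={c}  FIRST[B]={a,c,d}

FOLLOW iteration:
initialize: $ ∈ FOLLOW(S)
[1]
  B→A d: FOLLOW(A) ⊇ FIRST(d) = {d}; new: +{d}
  S→a A: FOLLOW(A) ⊇ FOLLOW(S) ⊇ {$}; new: +{$}
  S→c B: FOLLOW(B) ⊇ FOLLOW(S) ⊇ {$}; new: +{$}
  FOLLOW(S)={$}  FOLLOW(A)={$,d}  FOLLOW(B)={$}
[2] (no change)
  FOLLOW(S)={$}  FOLLOW(A)={$,d}  FOLLOW(B)={$}

FOLLOW(A) = ["$", "d"]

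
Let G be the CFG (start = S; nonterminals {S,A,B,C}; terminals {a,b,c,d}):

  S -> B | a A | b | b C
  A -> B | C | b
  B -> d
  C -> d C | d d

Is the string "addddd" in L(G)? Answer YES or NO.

CNF form of G:
  S -> T1 A | T2 C | b | d
  A -> T0 C | T0 T0 | b | d
  B -> d
  C -> T0 C | T0 T0
  T0 -> d
  T1 -> a
  T2 -> b

Fill CYK table bottom-up:
  T[0,0] 'a' = {T1}  orig:{}
  T[1,1] 'd' = {A,B,S,T0}  orig:{A,B,S}
  T[2,2] 'd' = {A,B,S,T0}  orig:{A,B,S}
  T[3,3] 'd' = {A,B,S,T0}  orig:{A,B,S}
  T[4,4] 'd' = {A,B,S,T0}  orig:{A,B,S}
  T[5,5] 'd' = {A,B,S,T0}  orig:{A,B,S}
  T[0,1] 'ad' = {S}
  T[1,2] 'dd' = {A,C}
  T[2,3] 'dd' = {A,C}
  T[3,4] 'dd' = {A,C}
  T[4,5] 'dd' = {A,C}
  T[0,2] 'add' = {S}
  T[1,3] 'ddd' = {A,C}
  T[2,4] 'ddd' = {A,C}
  T[3,5] 'ddd' = {A,C}
  T[0,3] 'addd' = {S}
  T[1,4] 'dddd' = {A,C}
  T[2,5] 'dddd' = {A,C}
  T[0,4] 'adddd' = {S}
  T[1,5] 'ddddd' = {A,C}
  T[0,5] 'addddd' = {S}

S ∈ T[0,5] ⇒ YES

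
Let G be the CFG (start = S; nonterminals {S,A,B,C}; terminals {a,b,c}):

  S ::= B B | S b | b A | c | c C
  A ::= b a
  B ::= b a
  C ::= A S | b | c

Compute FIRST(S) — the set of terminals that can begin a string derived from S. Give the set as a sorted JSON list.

Compute FIRST by fixpoint:
iter 1:
  A via A→b a: +{b}
  B via B→b a: +{b}
  C via C→A S: +{b}
  C via C→c: +{c}
  S via S→B B: +{b}
  S via S→c: +{c}
  FIRST(S)={b,c}  FIRST(A)={b}  FIRST(B)={b}  FIRST(C)={b,c}
iter 2: done
  FIRST(S)={b,c}  FIRST(A)={b}  FIRST(B)={b}  FIRST(C)={b,c}

FIRST(S) = ["b", "c"]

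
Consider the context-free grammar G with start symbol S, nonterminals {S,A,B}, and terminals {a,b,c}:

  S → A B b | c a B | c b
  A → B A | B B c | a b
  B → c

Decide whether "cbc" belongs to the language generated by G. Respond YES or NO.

CNF form of G:
  S -> A X4 | T0 T2 | T0 X5
  A -> B A | B X3 | T1 T2
  B -> c
  T0 -> c
  T1 -> a
  T2 -> b
  X3 -> B T0
  X4 -> B T2
  X5 -> T1 B

CYK fill:
  cell(0,0) c: {B,T0}  orig:{B}
  cell(1,1) b: {T2}  orig:{}
  cell(2,2) c: {B,T0}  orig:{B}
  cell(0,1) cb: {S,X4}  orig:{S}
  cell(1,2) bc: ∅
  cell(0,2) cbc: ∅

S ∉ T[0,2] ⇒ NO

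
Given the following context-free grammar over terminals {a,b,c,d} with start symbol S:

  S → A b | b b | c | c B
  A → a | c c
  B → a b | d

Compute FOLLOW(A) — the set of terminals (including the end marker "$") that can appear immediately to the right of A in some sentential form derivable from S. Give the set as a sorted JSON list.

FIRST sets, iterate to fixpoint:
iter 1:
  A via A→a: +{a}
  A via A→c c: +{c}
  B via B→a b: +{a}
  B via B→d: +{d}
  S via S→A b: +{a,c}
  S via S→b b: +{b}
  FIRST[S]={a,b,c}  FIRST[A]={a,c}  FIRST[B]={a,d}
iter 2: done
  FIRST[S]={a,b,c}  FIRST[A]={a,c}  FIRST[B]={a,d}

Compute FOLLOW by fixpoint:
FOLLOW(S) := {$}
iter 1:
  S→A b: FOLLOW(A) ⊇ FIRST(b) = {b}; new: +{b}
  S→c B: FOLLOW(B) ⊇ FOLLOW(S) ⊇ {$}; new: +{$}
  FOLLOW[S]={$}  FOLLOW[A]={b}  FOLLOW[B]={$}
iter 2: (no change)
  FOLLOW[S]={$}  FOLLOW[A]={b}  FOLLOW[B]={$}

FOLLOW(A) = ["b"]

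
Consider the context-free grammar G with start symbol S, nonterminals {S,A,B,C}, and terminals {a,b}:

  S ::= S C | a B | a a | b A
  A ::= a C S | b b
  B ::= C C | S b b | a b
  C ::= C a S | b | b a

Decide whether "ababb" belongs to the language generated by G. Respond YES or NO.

Convert to CNF:
  S -> S C | T0 B | T0 T0 | T1 A
  A -> T0 X2 | T1 T1
  B -> C C | S X3 | T0 T1
  C -> C X4 | T1 T0 | b
  T0 -> a
  T1 -> b
  X2 -> C S
  X3 -> T1 T1
  X4 -> T0 S

Fill CYK table bottom-up:
  cell(0,0) a: {T0}  orig:{}
  cell(1,1) b: {C,T1}  orig:{C}
  cell(2,2) a: {T0}  orig:{}
  cell(3,3) b: {C,T1}  orig:{C}
  cell(4,4) b: {C,T1}  orig:{C}
  cell(0,1) ab: {B}
  cell(1,2) ba: {C}
  cell(2,3) ab: {B}
  cell(3,4) bb: {A,B,X3}  orig:{A,B}
  cell(0,2) aba: ∅
  cell(1,3) bab: {B}
  cell(2,4) abb: {S}
  cell(0,3) abab: {S}
  cell(1,4) babb: {X2}  orig:{}
  cell(0,4) ababb: {A,S}

S ∈ T[0,4] ⇒ YES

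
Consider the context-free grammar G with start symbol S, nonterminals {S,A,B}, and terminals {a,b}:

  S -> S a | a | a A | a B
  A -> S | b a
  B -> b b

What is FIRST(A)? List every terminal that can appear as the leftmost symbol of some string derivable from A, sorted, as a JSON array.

Compute FIRST by fixpoint:
iter 1:
  A via A→b a: +{b}
  B via B→b b: +{b}
  S via S→a: +{a}
  S: {a}  A: {b}  B: {b}
iter 2:
  A via A→S: +{a}
  S: {a}  A: {a,b}  B: {b}
iter 3: done
  S: {a}  A: {a,b}  B: {b}

FIRST(A) = ["a", "b"]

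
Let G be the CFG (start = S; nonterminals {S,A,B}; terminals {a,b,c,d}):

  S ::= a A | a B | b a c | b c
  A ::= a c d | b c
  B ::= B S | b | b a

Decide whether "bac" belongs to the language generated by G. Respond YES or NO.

CNF form of G:
  S -> T0 A | T0 B | T3 T1 | T3 X5
  A -> T0 X4 | T3 T1
  B -> B S | T3 T0 | b
  T0 -> a
  T1 -> c
  T2 -> d
  T3 -> b
  X4 -> T1 T2
  X5 -> T0 T1

Fill CYK table bottom-up:
  [0..0]={B,T3}  "b"  orig:{B}
  [1..1]={T0}  "a"  orig:{}
  [2..2]={T1}  "c"  orig:{}
  [0..1]={B}  "ba"
  [1..2]={X5}  "ac"  orig:{}
  [0..2]={S}  "bac"

S ∈ T[0,2] ⇒ YES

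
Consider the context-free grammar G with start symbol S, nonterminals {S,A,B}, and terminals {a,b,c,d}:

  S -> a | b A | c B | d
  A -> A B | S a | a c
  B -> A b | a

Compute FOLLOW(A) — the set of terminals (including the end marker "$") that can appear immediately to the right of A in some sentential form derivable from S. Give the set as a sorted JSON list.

FIRST iteration:
pass 1:
  A via A→a c: +{a}
  B via B→A b: +{a}
  S via S→a: +{a}
  S via S→b A: +{b}
  S via S→c B: +{c}
  S via S→d: +{d}
  FIRST(S)={a,b,c,d}  FIRST(A)={a}  FIRST(B)={a}
pass 2:
  A via A→S a: +{b,c,d}
  B via B→A b: +{b,c,d}
  FIRST(S)={a,b,c,d}  FIRST(A)={a,b,c,d}  FIRST(B)={a,b,c,d}
pass 3: — fixpoint
  FIRST(S)={a,b,c,d}  FIRST(A)={a,b,c,d}  FIRST(B)={a,b,c,d}

FOLLOW sets:
FOLLOW(S) := {$}
[1]
  A→A B: FOLLOW(A) ⊇ FIRST(B) = {a,b,c,d}; new: +{a,b,c,d}
  A→A B: FOLLOW(B) ⊇ FOLLOW(A) ⊇ {a,b,c,d}; new: +{a,b,c,d}
  A→S a: FOLLOW(S) ⊇ FIRST(a) = {a}; new: +{a}
  S→b A: FOLLOW(A) ⊇ FOLLOW(S) ⊇ {$,a}; new: +{$}
  S→c B: FOLLOW(B) ⊇ FOLLOW(S) ⊇ {$,a}; new: +{$}
  FOLLOW[S]={$,a}  FOLLOW[A]={$,a,b,c,d}  FOLLOW[B]={$,a,b,c,d}
[2] done
  FOLLOW[S]={$,a}  FOLLOW[A]={$,a,b,c,d}  FOLLOW[B]={$,a,b,c,d}

FOLLOW(A) = ["$", "a", "b", "c", "d"]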